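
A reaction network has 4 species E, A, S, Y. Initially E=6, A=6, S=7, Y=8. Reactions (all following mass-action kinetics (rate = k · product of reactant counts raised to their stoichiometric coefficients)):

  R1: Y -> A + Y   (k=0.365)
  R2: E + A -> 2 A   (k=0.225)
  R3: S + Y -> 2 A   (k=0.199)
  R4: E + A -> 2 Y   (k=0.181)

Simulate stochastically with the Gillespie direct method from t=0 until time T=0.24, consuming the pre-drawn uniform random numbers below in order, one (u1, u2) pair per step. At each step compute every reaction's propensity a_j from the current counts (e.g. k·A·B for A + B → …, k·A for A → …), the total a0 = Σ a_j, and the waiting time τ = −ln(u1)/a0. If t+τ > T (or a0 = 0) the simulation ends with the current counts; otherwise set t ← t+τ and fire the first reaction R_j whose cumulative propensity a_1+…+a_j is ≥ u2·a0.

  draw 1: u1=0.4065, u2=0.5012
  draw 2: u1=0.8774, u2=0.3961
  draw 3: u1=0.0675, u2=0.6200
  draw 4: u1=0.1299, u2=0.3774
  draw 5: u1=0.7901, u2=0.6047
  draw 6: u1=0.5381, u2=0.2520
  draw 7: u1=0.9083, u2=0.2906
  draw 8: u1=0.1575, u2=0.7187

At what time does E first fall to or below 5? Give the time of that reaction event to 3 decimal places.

Threshold first reached at t = 0.036

t=0.000: E=6 A=6 S=7 Y=8
Draw 1: a1=2.920, a2=8.100, a3=11.144, a4=6.516, a0=28.680; τ=−ln(0.4065)/28.680=0.031 → t=0.031; u2·a0=0.5012·28.680=14.374; a1+a2=11.020 < 14.374 ≤ a1+…+a3=22.164 → R3 fires; E=6 A=8 S=6 Y=7
Draw 2: a1=2.555, a2=10.800, a3=8.358, a4=8.688, a0=30.401; τ=−ln(0.8774)/30.401=0.004 → t=0.036; u2·a0=0.3961·30.401=12.042; a1=2.555 < 12.042 ≤ a1+a2=13.355 → R2 fires; E=5 A=9 S=6 Y=7
Draw 3: a1=2.555, a2=10.125, a3=8.358, a4=8.145, a0=29.183; τ=−ln(0.0675)/29.183=0.092 → t=0.128; u2·a0=0.6200·29.183=18.093; a1+a2=12.680 < 18.093 ≤ a1+…+a3=21.038 → R3 fires; E=5 A=11 S=5 Y=6
Draw 4: a1=2.190, a2=12.375, a3=5.970, a4=9.955, a0=30.490; τ=−ln(0.1299)/30.490=0.067 → t=0.195; u2·a0=0.3774·30.490=11.507; a1=2.190 < 11.507 ≤ a1+a2=14.565 → R2 fires; E=4 A=12 S=5 Y=6
Draw 5: a1=2.190, a2=10.800, a3=5.970, a4=8.688, a0=27.648; τ=−ln(0.7901)/27.648=0.009 → t=0.204; u2·a0=0.6047·27.648=16.719; a1+a2=12.990 < 16.719 ≤ a1+…+a3=18.960 → R3 fires; E=4 A=14 S=4 Y=5
Draw 6: a1=1.825, a2=12.600, a3=3.980, a4=10.136, a0=28.541; τ=−ln(0.5381)/28.541=0.022 → t=0.225; u2·a0=0.2520·28.541=7.192; a1=1.825 < 7.192 ≤ a1+a2=14.425 → R2 fires; E=3 A=15 S=4 Y=5
Draw 7: a1=1.825, a2=10.125, a3=3.980, a4=8.145, a0=24.075; τ=−ln(0.9083)/24.075=0.004 → t=0.229; u2·a0=0.2906·24.075=6.996; a1=1.825 < 6.996 ≤ a1+a2=11.950 → R2 fires; E=2 A=16 S=4 Y=5
Draw 8: a1=1.825, a2=7.200, a3=3.980, a4=5.792, a0=18.797; τ=−ln(0.1575)/18.797=0.098 → t=0.328 > T=0.24: stop.
E first becomes ≤ 5 when it reaches 5 at the event at t=0.036.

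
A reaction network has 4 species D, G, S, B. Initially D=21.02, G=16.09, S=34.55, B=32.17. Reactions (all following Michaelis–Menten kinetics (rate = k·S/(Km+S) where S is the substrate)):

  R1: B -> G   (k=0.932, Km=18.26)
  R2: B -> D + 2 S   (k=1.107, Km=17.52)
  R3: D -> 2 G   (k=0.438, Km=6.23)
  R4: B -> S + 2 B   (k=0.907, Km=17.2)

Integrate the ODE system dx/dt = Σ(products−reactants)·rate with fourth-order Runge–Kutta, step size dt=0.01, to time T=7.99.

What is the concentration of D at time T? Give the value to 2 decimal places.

D at T = 23.82

RK4 with dt=0.01: 799 steps to T=7.99. Trajectory (selected grid times):
t=0.00: D=21.02 G=16.09 S=34.55 B=32.17
t=0.89: D=21.35 G=17.22 S=36.35 B=31.53
t=1.78: D=21.68 G=18.35 S=38.13 B=30.90
t=2.66: D=22.00 G=19.46 S=39.88 B=30.28
t=3.55: D=22.32 G=20.58 S=41.63 B=29.65
t=4.44: D=22.63 G=21.71 S=43.38 B=29.03
t=5.33: D=22.94 G=22.83 S=45.11 B=28.42
t=6.21: D=23.23 G=23.93 S=46.80 B=27.82
t=7.10: D=23.53 G=25.04 S=48.50 B=27.21
t=7.99: D=23.82 G=26.16 S=50.19 B=26.61
Read off D at T=7.99: 23.82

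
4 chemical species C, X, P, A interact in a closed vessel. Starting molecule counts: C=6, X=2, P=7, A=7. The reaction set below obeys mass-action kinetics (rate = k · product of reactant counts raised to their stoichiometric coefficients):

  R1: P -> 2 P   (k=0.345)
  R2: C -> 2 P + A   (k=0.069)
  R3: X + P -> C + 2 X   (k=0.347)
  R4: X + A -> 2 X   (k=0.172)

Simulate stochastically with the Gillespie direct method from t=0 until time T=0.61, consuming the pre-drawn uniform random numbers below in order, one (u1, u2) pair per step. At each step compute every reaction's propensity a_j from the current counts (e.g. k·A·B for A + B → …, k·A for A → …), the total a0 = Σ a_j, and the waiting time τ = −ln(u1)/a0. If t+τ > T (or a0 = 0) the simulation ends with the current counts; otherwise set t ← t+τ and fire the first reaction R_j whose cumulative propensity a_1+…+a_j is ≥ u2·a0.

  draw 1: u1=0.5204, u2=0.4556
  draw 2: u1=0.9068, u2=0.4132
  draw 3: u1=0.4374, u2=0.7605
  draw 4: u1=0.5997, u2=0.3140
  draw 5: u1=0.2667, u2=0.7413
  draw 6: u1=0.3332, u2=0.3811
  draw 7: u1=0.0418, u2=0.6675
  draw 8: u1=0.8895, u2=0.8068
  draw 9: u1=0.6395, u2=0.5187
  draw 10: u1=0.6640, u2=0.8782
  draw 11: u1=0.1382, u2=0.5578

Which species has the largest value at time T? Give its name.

Dominant species at T: X

t=0.000: C=6 X=2 P=7 A=7
Draw 1: a1=2.415, a2=0.414, a3=4.858, a4=2.408, a0=10.095; τ=−ln(0.5204)/10.095=0.065 → t=0.065; u2·a0=0.4556·10.095=4.599; a1+a2=2.829 < 4.599 ≤ a1+…+a3=7.687 → R3 fires; C=7 X=3 P=6 A=7
Draw 2: a1=2.070, a2=0.483, a3=6.246, a4=3.612, a0=12.411; τ=−ln(0.9068)/12.411=0.008 → t=0.073; u2·a0=0.4132·12.411=5.128; a1+a2=2.553 < 5.128 ≤ a1+…+a3=8.799 → R3 fires; C=8 X=4 P=5 A=7
Draw 3: a1=1.725, a2=0.552, a3=6.940, a4=4.816, a0=14.033; τ=−ln(0.4374)/14.033=0.059 → t=0.132; u2·a0=0.7605·14.033=10.672; a1+…+a3=9.217 < 10.672 ≤ a1+…+a4=14.033 → R4 fires; C=8 X=5 P=5 A=6
Draw 4: a1=1.725, a2=0.552, a3=8.675, a4=5.160, a0=16.112; τ=−ln(0.5997)/16.112=0.032 → t=0.163; u2·a0=0.3140·16.112=5.059; a1+a2=2.277 < 5.059 ≤ a1+…+a3=10.952 → R3 fires; C=9 X=6 P=4 A=6
Draw 5: a1=1.380, a2=0.621, a3=8.328, a4=6.192, a0=16.521; τ=−ln(0.2667)/16.521=0.080 → t=0.243; u2·a0=0.7413·16.521=12.247; a1+…+a3=10.329 < 12.247 ≤ a1+…+a4=16.521 → R4 fires; C=9 X=7 P=4 A=5
Draw 6: a1=1.380, a2=0.621, a3=9.716, a4=6.020, a0=17.737; τ=−ln(0.3332)/17.737=0.062 → t=0.305; u2·a0=0.3811·17.737=6.760; a1+a2=2.001 < 6.760 ≤ a1+…+a3=11.717 → R3 fires; C=10 X=8 P=3 A=5
Draw 7: a1=1.035, a2=0.690, a3=8.328, a4=6.880, a0=16.933; τ=−ln(0.0418)/16.933=0.187 → t=0.493; u2·a0=0.6675·16.933=11.303; a1+…+a3=10.053 < 11.303 ≤ a1+…+a4=16.933 → R4 fires; C=10 X=9 P=3 A=4
Draw 8: a1=1.035, a2=0.690, a3=9.369, a4=6.192, a0=17.286; τ=−ln(0.8895)/17.286=0.007 → t=0.499; u2·a0=0.8068·17.286=13.946; a1+…+a3=11.094 < 13.946 ≤ a1+…+a4=17.286 → R4 fires; C=10 X=10 P=3 A=3
Draw 9: a1=1.035, a2=0.690, a3=10.410, a4=5.160, a0=17.295; τ=−ln(0.6395)/17.295=0.026 → t=0.525; u2·a0=0.5187·17.295=8.971; a1+a2=1.725 < 8.971 ≤ a1+…+a3=12.135 → R3 fires; C=11 X=11 P=2 A=3
Draw 10: a1=0.690, a2=0.759, a3=7.634, a4=5.676, a0=14.759; τ=−ln(0.6640)/14.759=0.028 → t=0.553; u2·a0=0.8782·14.759=12.961; a1+…+a3=9.083 < 12.961 ≤ a1+…+a4=14.759 → R4 fires; C=11 X=12 P=2 A=2
Draw 11: a1=0.690, a2=0.759, a3=8.328, a4=4.128, a0=13.905; τ=−ln(0.1382)/13.905=0.142 → t=0.695 > T=0.61: stop.
At T=0.61: C=11 X=12 P=2 A=2; the largest is X.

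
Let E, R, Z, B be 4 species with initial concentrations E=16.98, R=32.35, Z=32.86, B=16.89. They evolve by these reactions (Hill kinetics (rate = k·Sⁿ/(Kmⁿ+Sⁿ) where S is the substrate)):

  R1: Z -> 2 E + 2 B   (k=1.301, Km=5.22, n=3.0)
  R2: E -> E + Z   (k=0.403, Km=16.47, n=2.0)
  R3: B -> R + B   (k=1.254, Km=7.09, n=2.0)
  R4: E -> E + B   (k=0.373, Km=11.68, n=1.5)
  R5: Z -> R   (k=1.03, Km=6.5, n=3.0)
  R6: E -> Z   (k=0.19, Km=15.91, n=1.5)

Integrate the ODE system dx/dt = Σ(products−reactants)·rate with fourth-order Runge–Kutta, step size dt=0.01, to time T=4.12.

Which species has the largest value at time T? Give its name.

Dominant species at T: R

RK4 with dt=0.01: 412 steps to T=4.12. Trajectory (selected grid times):
t=0.00: E=16.98 R=32.35 Z=32.86 B=16.89
t=0.46: E=18.13 R=33.32 Z=31.94 B=18.19
t=0.92: E=19.27 R=34.29 Z=31.03 B=19.50
t=1.37: E=20.38 R=35.25 Z=30.14 B=20.78
t=1.83: E=21.52 R=36.24 Z=29.25 B=22.09
t=2.29: E=22.66 R=37.23 Z=28.36 B=23.41
t=2.75: E=23.79 R=38.23 Z=27.47 B=24.72
t=3.20: E=24.90 R=39.21 Z=26.61 B=26.01
t=3.66: E=26.03 R=40.22 Z=25.74 B=27.33
t=4.12: E=27.15 R=41.23 Z=24.88 B=28.65
At T=4.12: E=27.15 R=41.23 Z=24.88 B=28.65; the largest is R.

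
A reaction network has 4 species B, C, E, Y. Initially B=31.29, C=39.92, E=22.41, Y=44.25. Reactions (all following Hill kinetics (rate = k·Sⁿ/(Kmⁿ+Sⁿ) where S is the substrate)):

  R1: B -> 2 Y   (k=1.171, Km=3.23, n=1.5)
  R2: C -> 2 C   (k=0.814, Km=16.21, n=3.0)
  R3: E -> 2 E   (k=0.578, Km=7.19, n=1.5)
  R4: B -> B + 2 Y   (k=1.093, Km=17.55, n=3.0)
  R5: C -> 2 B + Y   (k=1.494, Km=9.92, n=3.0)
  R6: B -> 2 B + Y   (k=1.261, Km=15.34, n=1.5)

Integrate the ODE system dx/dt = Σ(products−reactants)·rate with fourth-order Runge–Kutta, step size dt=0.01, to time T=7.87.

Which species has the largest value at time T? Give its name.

Dominant species at T: Y

RK4 with dt=0.01: 787 steps to T=7.87. Trajectory (selected grid times):
t=0.00: B=31.29 C=39.92 E=22.41 Y=44.25
t=0.87: B=33.69 C=39.30 E=22.84 Y=49.98
t=1.75: B=36.13 C=38.68 E=23.27 Y=55.84
t=2.62: B=38.56 C=38.06 E=23.70 Y=61.70
t=3.50: B=41.03 C=37.43 E=24.14 Y=67.67
t=4.37: B=43.49 C=36.81 E=24.57 Y=73.61
t=5.25: B=45.98 C=36.18 E=25.01 Y=79.66
t=6.12: B=48.45 C=35.55 E=25.45 Y=85.67
t=7.00: B=50.95 C=34.92 E=25.89 Y=91.77
t=7.87: B=53.44 C=34.29 E=26.33 Y=97.83
At T=7.87: B=53.44 C=34.29 E=26.33 Y=97.83; the largest is Y.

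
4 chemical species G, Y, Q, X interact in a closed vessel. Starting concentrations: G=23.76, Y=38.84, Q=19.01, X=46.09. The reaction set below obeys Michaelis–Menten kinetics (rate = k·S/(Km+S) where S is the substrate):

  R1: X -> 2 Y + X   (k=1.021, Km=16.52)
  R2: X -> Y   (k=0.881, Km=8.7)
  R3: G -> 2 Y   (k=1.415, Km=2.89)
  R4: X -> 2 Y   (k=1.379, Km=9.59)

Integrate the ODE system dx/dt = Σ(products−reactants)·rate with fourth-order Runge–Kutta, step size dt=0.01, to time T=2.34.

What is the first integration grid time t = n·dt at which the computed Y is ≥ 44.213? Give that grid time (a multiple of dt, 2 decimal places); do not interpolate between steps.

RK4 with dt=0.01: 234 steps to T=2.34. Trajectory (selected grid times):
t=0.00: G=23.76 Y=38.84 Q=19.01 X=46.09
t=0.26: G=23.43 Y=40.67 Q=19.01 X=45.60
t=0.52: G=23.10 Y=42.50 Q=19.01 X=45.11
t=0.76: G=22.80 Y=44.18 Q=19.01 X=44.66
t=0.77: G=22.79 Y=44.25 Q=19.01 X=44.64
t=0.78: G=22.78 Y=44.32 Q=19.01 X=44.63
t=1.04: G=22.45 Y=46.14 Q=19.01 X=44.14
t=1.30: G=22.13 Y=47.96 Q=19.01 X=43.65
t=1.56: G=21.80 Y=49.77 Q=19.01 X=43.17
t=1.82: G=21.48 Y=51.58 Q=19.01 X=42.69
t=2.08: G=21.15 Y=53.39 Q=19.01 X=42.20
t=2.34: G=20.83 Y=55.19 Q=19.01 X=41.72
Y(0.76)=44.183 < 44.213 but Y(0.77)=44.253 ≥ 44.213, so the first grid time is t=0.77.

Threshold first reached at t = 0.77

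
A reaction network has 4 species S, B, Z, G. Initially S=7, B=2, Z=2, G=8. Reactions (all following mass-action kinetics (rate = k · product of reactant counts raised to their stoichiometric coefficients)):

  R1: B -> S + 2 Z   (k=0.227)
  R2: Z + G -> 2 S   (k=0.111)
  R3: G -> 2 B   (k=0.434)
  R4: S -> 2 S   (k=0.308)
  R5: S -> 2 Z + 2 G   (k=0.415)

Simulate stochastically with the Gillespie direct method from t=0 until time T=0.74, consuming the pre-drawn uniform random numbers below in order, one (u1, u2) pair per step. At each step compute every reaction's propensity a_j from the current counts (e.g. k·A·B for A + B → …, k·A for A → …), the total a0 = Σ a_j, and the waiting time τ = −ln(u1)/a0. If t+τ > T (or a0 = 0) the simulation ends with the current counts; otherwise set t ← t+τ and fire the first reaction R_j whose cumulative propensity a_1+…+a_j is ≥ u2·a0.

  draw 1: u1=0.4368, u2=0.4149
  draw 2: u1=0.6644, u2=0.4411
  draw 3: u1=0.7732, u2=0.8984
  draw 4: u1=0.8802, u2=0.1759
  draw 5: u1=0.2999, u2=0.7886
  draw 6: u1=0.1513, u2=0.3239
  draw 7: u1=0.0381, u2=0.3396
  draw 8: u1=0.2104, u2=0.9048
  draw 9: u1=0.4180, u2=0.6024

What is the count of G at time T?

t=0.000: S=7 B=2 Z=2 G=8
Draw 1: a1=0.454, a2=1.776, a3=3.472, a4=2.156, a5=2.905, a0=10.763; τ=−ln(0.4368)/10.763=0.077 → t=0.077; u2·a0=0.4149·10.763=4.466; a1+a2=2.230 < 4.466 ≤ a1+…+a3=5.702 → R3 fires; S=7 B=4 Z=2 G=7
Draw 2: a1=0.908, a2=1.554, a3=3.038, a4=2.156, a5=2.905, a0=10.561; τ=−ln(0.6644)/10.561=0.039 → t=0.116; u2·a0=0.4411·10.561=4.658; a1+a2=2.462 < 4.658 ≤ a1+…+a3=5.500 → R3 fires; S=7 B=6 Z=2 G=6
Draw 3: a1=1.362, a2=1.332, a3=2.604, a4=2.156, a5=2.905, a0=10.359; τ=−ln(0.7732)/10.359=0.025 → t=0.141; u2·a0=0.8984·10.359=9.307; a1+…+a4=7.454 < 9.307 ≤ a1+…+a5=10.359 → R5 fires; S=6 B=6 Z=4 G=8
Draw 4: a1=1.362, a2=3.552, a3=3.472, a4=1.848, a5=2.490, a0=12.724; τ=−ln(0.8802)/12.724=0.010 → t=0.151; u2·a0=0.1759·12.724=2.238; a1=1.362 < 2.238 ≤ a1+a2=4.914 → R2 fires; S=8 B=6 Z=3 G=7
Draw 5: a1=1.362, a2=2.331, a3=3.038, a4=2.464, a5=3.320, a0=12.515; τ=−ln(0.2999)/12.515=0.096 → t=0.247; u2·a0=0.7886·12.515=9.869; a1+…+a4=9.195 < 9.869 ≤ a1+…+a5=12.515 → R5 fires; S=7 B=6 Z=5 G=9
Draw 6: a1=1.362, a2=4.995, a3=3.906, a4=2.156, a5=2.905, a0=15.324; τ=−ln(0.1513)/15.324=0.123 → t=0.370; u2·a0=0.3239·15.324=4.963; a1=1.362 < 4.963 ≤ a1+a2=6.357 → R2 fires; S=9 B=6 Z=4 G=8
Draw 7: a1=1.362, a2=3.552, a3=3.472, a4=2.772, a5=3.735, a0=14.893; τ=−ln(0.0381)/14.893=0.219 → t=0.589; u2·a0=0.3396·14.893=5.058; a1+a2=4.914 < 5.058 ≤ a1+…+a3=8.386 → R3 fires; S=9 B=8 Z=4 G=7
Draw 8: a1=1.816, a2=3.108, a3=3.038, a4=2.772, a5=3.735, a0=14.469; τ=−ln(0.2104)/14.469=0.108 → t=0.697; u2·a0=0.9048·14.469=13.092; a1+…+a4=10.734 < 13.092 ≤ a1+…+a5=14.469 → R5 fires; S=8 B=8 Z=6 G=9
Draw 9: a1=1.816, a2=5.994, a3=3.906, a4=2.464, a5=3.320, a0=17.500; τ=−ln(0.4180)/17.500=0.050 → t=0.747 > T=0.74: stop.
Read off G at T=0.74: 9

G at T = 9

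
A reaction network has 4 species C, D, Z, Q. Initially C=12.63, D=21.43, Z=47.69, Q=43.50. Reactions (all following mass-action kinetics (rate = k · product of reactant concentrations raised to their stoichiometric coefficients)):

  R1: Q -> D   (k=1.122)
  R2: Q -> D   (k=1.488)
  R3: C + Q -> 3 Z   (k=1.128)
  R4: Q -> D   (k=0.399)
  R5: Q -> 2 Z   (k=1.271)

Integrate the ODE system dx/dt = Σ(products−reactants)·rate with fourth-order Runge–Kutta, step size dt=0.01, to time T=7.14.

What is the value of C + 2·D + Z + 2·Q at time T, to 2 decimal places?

Value at T = 190.18

Check how each reaction changes W = C + 2·D + Z + 2·Q (weight of products minus weight of reactants):
R1: Q -> D: (2·1) − (2·1) = 2 − 2 = 0
R2: Q -> D: (2·1) − (2·1) = 2 − 2 = 0
R3: C + Q -> 3 Z: (1·3) − (1·1 + 2·1) = 3 − 3 = 0
R4: Q -> D: (2·1) − (2·1) = 2 − 2 = 0
R5: Q -> 2 Z: (1·2) − (2·1) = 2 − 2 = 0
Every reaction leaves W unchanged, so W is conserved and no simulation is needed: W(T) = W(0) = 12.63 + 2·21.43 + 47.69 + 2·43.50 = 190.18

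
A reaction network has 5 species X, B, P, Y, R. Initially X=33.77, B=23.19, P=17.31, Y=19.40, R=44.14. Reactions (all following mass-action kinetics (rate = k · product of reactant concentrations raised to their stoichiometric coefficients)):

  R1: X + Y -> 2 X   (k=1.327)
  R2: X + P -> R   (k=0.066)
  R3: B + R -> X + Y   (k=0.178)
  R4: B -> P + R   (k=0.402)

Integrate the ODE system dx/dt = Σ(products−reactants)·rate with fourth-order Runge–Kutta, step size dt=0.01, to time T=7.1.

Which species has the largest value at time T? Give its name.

RK4 with dt=0.01: 710 steps to T=7.1. Trajectory (selected grid times):
t=0.00: X=33.77 B=23.19 P=17.31 Y=19.40 R=44.14
t=0.79: X=78.80 B=0.06 P=0.39 Y=0.00 R=41.64
t=1.58: X=78.53 B=0.00 P=0.01 Y=0.00 R=41.97
t=2.37: X=78.52 B=0.00 P=0.00 Y=0.00 R=41.98
t=3.16: X=78.52 B=0.00 P=0.00 Y=0.00 R=41.98
t=3.94: X=78.52 B=0.00 P=0.00 Y=0.00 R=41.98
t=4.73: X=78.52 B=0.00 P=0.00 Y=0.00 R=41.98
t=5.52: X=78.52 B=0.00 P=0.00 Y=0.00 R=41.98
t=6.31: X=78.52 B=0.00 P=0.00 Y=0.00 R=41.98
t=7.10: X=78.52 B=0.00 P=0.00 Y=0.00 R=41.98
At T=7.1: X=78.52 B=0.00 P=0.00 Y=0.00 R=41.98; the largest is X.

Dominant species at T: X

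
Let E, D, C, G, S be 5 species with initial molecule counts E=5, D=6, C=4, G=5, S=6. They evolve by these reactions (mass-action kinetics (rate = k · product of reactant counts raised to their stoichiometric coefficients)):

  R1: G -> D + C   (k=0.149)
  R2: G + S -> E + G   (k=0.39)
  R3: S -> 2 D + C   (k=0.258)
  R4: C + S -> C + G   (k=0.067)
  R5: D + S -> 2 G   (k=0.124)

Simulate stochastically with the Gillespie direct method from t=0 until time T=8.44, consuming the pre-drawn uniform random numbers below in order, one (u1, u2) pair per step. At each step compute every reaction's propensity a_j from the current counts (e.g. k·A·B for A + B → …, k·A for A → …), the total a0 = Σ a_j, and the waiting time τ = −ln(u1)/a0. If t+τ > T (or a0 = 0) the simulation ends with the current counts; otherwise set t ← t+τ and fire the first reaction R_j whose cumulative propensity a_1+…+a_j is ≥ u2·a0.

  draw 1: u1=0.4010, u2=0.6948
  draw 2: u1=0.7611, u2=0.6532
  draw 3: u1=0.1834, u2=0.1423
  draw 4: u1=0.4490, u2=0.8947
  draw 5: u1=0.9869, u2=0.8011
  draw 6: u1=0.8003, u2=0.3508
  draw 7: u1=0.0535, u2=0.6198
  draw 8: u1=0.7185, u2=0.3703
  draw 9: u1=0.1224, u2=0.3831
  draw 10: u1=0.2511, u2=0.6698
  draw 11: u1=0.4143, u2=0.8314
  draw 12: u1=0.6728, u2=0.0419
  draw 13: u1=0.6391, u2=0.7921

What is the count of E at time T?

t=0.000: E=5 D=6 C=4 G=5 S=6
Draw 1: a1=0.745, a2=11.700, a3=1.548, a4=1.608, a5=4.464, a0=20.065; τ=−ln(0.4010)/20.065=0.046 → t=0.046; u2·a0=0.6948·20.065=13.941; a1+a2=12.445 < 13.941 ≤ a1+…+a3=13.993 → R3 fires; E=5 D=8 C=5 G=5 S=5
Draw 2: a1=0.745, a2=9.750, a3=1.290, a4=1.675, a5=4.960, a0=18.420; τ=−ln(0.7611)/18.420=0.015 → t=0.060; u2·a0=0.6532·18.420=12.032; a1+…+a3=11.785 < 12.032 ≤ a1+…+a4=13.460 → R4 fires; E=5 D=8 C=5 G=6 S=4
Draw 3: a1=0.894, a2=9.360, a3=1.032, a4=1.340, a5=3.968, a0=16.594; τ=−ln(0.1834)/16.594=0.102 → t=0.163; u2·a0=0.1423·16.594=2.361; a1=0.894 < 2.361 ≤ a1+a2=10.254 → R2 fires; E=6 D=8 C=5 G=6 S=3
Draw 4: a1=0.894, a2=7.020, a3=0.774, a4=1.005, a5=2.976, a0=12.669; τ=−ln(0.4490)/12.669=0.063 → t=0.226; u2·a0=0.8947·12.669=11.335; a1+…+a4=9.693 < 11.335 ≤ a1+…+a5=12.669 → R5 fires; E=6 D=7 C=5 G=8 S=2
Draw 5: a1=1.192, a2=6.240, a3=0.516, a4=0.670, a5=1.736, a0=10.354; τ=−ln(0.9869)/10.354=0.001 → t=0.227; u2·a0=0.8011·10.354=8.295; a1+…+a3=7.948 < 8.295 ≤ a1+…+a4=8.618 → R4 fires; E=6 D=7 C=5 G=9 S=1
Draw 6: a1=1.341, a2=3.510, a3=0.258, a4=0.335, a5=0.868, a0=6.312; τ=−ln(0.8003)/6.312=0.035 → t=0.262; u2·a0=0.3508·6.312=2.214; a1=1.341 < 2.214 ≤ a1+a2=4.851 → R2 fires; E=7 D=7 C=5 G=9 S=0
Draw 7: a1=1.341, a2=0.000, a3=0.000, a4=0.000, a5=0.000, a0=1.341; τ=−ln(0.0535)/1.341=2.184 → t=2.446; u2·a0=0.6198·1.341=0.831 ≤ a1=1.341 → R1 fires; E=7 D=8 C=6 G=8 S=0
Draw 8: a1=1.192, a2=0.000, a3=0.000, a4=0.000, a5=0.000, a0=1.192; τ=−ln(0.7185)/1.192=0.277 → t=2.723; u2·a0=0.3703·1.192=0.441 ≤ a1=1.192 → R1 fires; E=7 D=9 C=7 G=7 S=0
Draw 9: a1=1.043, a2=0.000, a3=0.000, a4=0.000, a5=0.000, a0=1.043; τ=−ln(0.1224)/1.043=2.014 → t=4.737; u2·a0=0.3831·1.043=0.400 ≤ a1=1.043 → R1 fires; E=7 D=10 C=8 G=6 S=0
Draw 10: a1=0.894, a2=0.000, a3=0.000, a4=0.000, a5=0.000, a0=0.894; τ=−ln(0.2511)/0.894=1.546 → t=6.283; u2·a0=0.6698·0.894=0.599 ≤ a1=0.894 → R1 fires; E=7 D=11 C=9 G=5 S=0
Draw 11: a1=0.745, a2=0.000, a3=0.000, a4=0.000, a5=0.000, a0=0.745; τ=−ln(0.4143)/0.745=1.183 → t=7.466; u2·a0=0.8314·0.745=0.619 ≤ a1=0.745 → R1 fires; E=7 D=12 C=10 G=4 S=0
Draw 12: a1=0.596, a2=0.000, a3=0.000, a4=0.000, a5=0.000, a0=0.596; τ=−ln(0.6728)/0.596=0.665 → t=8.131; u2·a0=0.0419·0.596=0.025 ≤ a1=0.596 → R1 fires; E=7 D=13 C=11 G=3 S=0
Draw 13: a1=0.447, a2=0.000, a3=0.000, a4=0.000, a5=0.000, a0=0.447; τ=−ln(0.6391)/0.447=1.002 → t=9.132 > T=8.44: stop.
Read off E at T=8.44: 7

E at T = 7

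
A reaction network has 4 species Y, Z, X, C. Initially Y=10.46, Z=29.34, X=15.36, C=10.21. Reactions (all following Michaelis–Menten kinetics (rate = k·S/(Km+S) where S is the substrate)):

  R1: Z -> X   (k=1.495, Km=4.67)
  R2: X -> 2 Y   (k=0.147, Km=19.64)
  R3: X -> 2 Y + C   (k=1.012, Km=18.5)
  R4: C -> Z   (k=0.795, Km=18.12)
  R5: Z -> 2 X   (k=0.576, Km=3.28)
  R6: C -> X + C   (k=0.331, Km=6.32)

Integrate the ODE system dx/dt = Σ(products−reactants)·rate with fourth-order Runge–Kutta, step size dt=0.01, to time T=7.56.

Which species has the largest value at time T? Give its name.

RK4 with dt=0.01: 756 steps to T=7.56. Trajectory (selected grid times):
t=0.00: Y=10.46 Z=29.34 X=15.36 C=10.21
t=0.84: Y=11.37 Z=28.07 X=17.03 C=10.36
t=1.68: Y=12.32 Z=26.81 X=18.66 C=10.54
t=2.52: Y=13.31 Z=25.56 X=20.27 C=10.73
t=3.36: Y=14.34 Z=24.32 X=21.84 C=10.93
t=4.20: Y=15.41 Z=23.10 X=23.38 C=11.14
t=5.04: Y=16.51 Z=21.89 X=24.89 C=11.37
t=5.88: Y=17.64 Z=20.70 X=26.38 C=11.60
t=6.72: Y=18.79 Z=19.53 X=27.83 C=11.85
t=7.56: Y=19.97 Z=18.38 X=29.26 C=12.10
At T=7.56: Y=19.97 Z=18.38 X=29.26 C=12.10; the largest is X.

Dominant species at T: X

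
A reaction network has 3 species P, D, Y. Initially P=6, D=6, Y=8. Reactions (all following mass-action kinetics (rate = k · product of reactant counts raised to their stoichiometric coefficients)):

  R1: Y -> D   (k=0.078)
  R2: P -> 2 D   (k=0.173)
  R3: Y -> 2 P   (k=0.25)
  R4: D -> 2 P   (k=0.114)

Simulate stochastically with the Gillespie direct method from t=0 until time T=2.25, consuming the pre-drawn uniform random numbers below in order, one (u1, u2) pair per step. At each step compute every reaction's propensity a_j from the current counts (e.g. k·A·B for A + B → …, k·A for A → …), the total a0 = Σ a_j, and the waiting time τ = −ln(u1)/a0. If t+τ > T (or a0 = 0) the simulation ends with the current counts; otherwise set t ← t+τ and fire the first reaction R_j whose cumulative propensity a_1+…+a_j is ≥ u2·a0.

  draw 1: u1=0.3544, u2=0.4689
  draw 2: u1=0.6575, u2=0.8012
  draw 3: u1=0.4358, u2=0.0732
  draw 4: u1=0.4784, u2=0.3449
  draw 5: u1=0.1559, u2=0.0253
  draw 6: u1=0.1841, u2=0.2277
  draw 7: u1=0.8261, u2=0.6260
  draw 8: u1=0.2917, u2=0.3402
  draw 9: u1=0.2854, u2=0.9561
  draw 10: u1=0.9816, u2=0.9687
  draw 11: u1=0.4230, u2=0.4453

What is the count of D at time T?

t=0.000: P=6 D=6 Y=8
Draw 1: a1=0.624, a2=1.038, a3=2.000, a4=0.684, a0=4.346; τ=−ln(0.3544)/4.346=0.239 → t=0.239; u2·a0=0.4689·4.346=2.038; a1+a2=1.662 < 2.038 ≤ a1+…+a3=3.662 → R3 fires; P=8 D=6 Y=7
Draw 2: a1=0.546, a2=1.384, a3=1.750, a4=0.684, a0=4.364; τ=−ln(0.6575)/4.364=0.096 → t=0.335; u2·a0=0.8012·4.364=3.496; a1+a2=1.930 < 3.496 ≤ a1+…+a3=3.680 → R3 fires; P=10 D=6 Y=6
Draw 3: a1=0.468, a2=1.730, a3=1.500, a4=0.684, a0=4.382; τ=−ln(0.4358)/4.382=0.190 → t=0.524; u2·a0=0.0732·4.382=0.321 ≤ a1=0.468 → R1 fires; P=10 D=7 Y=5
Draw 4: a1=0.390, a2=1.730, a3=1.250, a4=0.798, a0=4.168; τ=−ln(0.4784)/4.168=0.177 → t=0.701; u2·a0=0.3449·4.168=1.438; a1=0.390 < 1.438 ≤ a1+a2=2.120 → R2 fires; P=9 D=9 Y=5
Draw 5: a1=0.390, a2=1.557, a3=1.250, a4=1.026, a0=4.223; τ=−ln(0.1559)/4.223=0.440 → t=1.141; u2·a0=0.0253·4.223=0.107 ≤ a1=0.390 → R1 fires; P=9 D=10 Y=4
Draw 6: a1=0.312, a2=1.557, a3=1.000, a4=1.140, a0=4.009; τ=−ln(0.1841)/4.009=0.422 → t=1.563; u2·a0=0.2277·4.009=0.913; a1=0.312 < 0.913 ≤ a1+a2=1.869 → R2 fires; P=8 D=12 Y=4
Draw 7: a1=0.312, a2=1.384, a3=1.000, a4=1.368, a0=4.064; τ=−ln(0.8261)/4.064=0.047 → t=1.610; u2·a0=0.6260·4.064=2.544; a1+a2=1.696 < 2.544 ≤ a1+…+a3=2.696 → R3 fires; P=10 D=12 Y=3
Draw 8: a1=0.234, a2=1.730, a3=0.750, a4=1.368, a0=4.082; τ=−ln(0.2917)/4.082=0.302 → t=1.912; u2·a0=0.3402·4.082=1.389; a1=0.234 < 1.389 ≤ a1+a2=1.964 → R2 fires; P=9 D=14 Y=3
Draw 9: a1=0.234, a2=1.557, a3=0.750, a4=1.596, a0=4.137; τ=−ln(0.2854)/4.137=0.303 → t=2.215; u2·a0=0.9561·4.137=3.955; a1+…+a3=2.541 < 3.955 ≤ a1+…+a4=4.137 → R4 fires; P=11 D=13 Y=3
Draw 10: a1=0.234, a2=1.903, a3=0.750, a4=1.482, a0=4.369; τ=−ln(0.9816)/4.369=0.004 → t=2.220; u2·a0=0.9687·4.369=4.232; a1+…+a3=2.887 < 4.232 ≤ a1+…+a4=4.369 → R4 fires; P=13 D=12 Y=3
Draw 11: a1=0.234, a2=2.249, a3=0.750, a4=1.368, a0=4.601; τ=−ln(0.4230)/4.601=0.187 → t=2.407 > T=2.25: stop.
Read off D at T=2.25: 12

D at T = 12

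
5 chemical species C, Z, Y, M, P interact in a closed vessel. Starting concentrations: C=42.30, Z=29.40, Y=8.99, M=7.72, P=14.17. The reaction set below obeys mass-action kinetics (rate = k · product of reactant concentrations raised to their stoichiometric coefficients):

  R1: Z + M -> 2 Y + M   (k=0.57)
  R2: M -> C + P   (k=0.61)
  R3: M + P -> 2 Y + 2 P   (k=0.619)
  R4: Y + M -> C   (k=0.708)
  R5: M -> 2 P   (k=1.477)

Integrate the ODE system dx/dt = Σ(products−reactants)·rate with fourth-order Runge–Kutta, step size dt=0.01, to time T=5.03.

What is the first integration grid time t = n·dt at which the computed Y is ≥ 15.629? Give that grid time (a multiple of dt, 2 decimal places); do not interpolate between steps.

Threshold first reached at t = 0.03

RK4 with dt=0.01: 503 steps to T=5.03. Trajectory (selected grid times):
t=0.00: C=42.30 Z=29.40 Y=8.99 M=7.72 P=14.17
t=0.02: C=43.45 Z=27.32 Y=14.45 M=5.19 P=15.82
t=0.03: C=43.98 Z=26.61 Y=16.30 M=4.12 P=16.45
t=0.56: C=46.19 Z=24.36 Y=22.07 M=0.00 P=18.69
t=1.12: C=46.19 Z=24.36 Y=22.07 M=0.00 P=18.69
t=1.68: C=46.19 Z=24.36 Y=22.07 M=0.00 P=18.69
t=2.24: C=46.19 Z=24.36 Y=22.07 M=0.00 P=18.69
t=2.79: C=46.19 Z=24.36 Y=22.07 M=0.00 P=18.69
t=3.35: C=46.19 Z=24.36 Y=22.07 M=0.00 P=18.69
t=3.91: C=46.19 Z=24.36 Y=22.07 M=0.00 P=18.69
t=4.47: C=46.19 Z=24.36 Y=22.07 M=0.00 P=18.69
t=5.03: C=46.19 Z=24.36 Y=22.07 M=0.00 P=18.69
Y(0.02)=14.455 < 15.629 but Y(0.03)=16.304 ≥ 15.629, so the first grid time is t=0.03.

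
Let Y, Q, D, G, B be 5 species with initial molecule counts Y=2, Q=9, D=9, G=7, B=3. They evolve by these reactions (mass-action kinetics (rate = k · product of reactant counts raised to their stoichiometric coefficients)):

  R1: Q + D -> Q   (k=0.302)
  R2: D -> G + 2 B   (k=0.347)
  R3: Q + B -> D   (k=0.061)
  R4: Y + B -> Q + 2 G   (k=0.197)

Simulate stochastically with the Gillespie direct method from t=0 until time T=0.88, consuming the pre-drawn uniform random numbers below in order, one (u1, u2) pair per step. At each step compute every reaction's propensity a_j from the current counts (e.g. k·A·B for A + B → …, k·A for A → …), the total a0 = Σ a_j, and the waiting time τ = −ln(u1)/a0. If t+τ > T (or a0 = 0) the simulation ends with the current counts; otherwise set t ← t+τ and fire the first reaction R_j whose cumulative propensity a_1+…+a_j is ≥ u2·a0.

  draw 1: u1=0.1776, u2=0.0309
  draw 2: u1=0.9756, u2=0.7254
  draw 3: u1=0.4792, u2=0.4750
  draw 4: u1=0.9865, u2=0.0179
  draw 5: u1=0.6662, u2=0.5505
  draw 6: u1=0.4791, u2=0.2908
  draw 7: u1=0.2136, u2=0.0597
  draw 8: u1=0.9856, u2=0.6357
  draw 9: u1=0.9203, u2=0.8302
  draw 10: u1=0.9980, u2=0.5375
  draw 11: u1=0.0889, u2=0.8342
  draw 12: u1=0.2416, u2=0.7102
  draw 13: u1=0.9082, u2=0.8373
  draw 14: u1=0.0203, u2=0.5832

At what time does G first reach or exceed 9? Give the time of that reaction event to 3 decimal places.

Threshold first reached at t = 0.300

t=0.000: Y=2 Q=9 D=9 G=7 B=3
Draw 1: a1=24.462, a2=3.123, a3=1.647, a4=1.182, a0=30.414; τ=−ln(0.1776)/30.414=0.057 → t=0.057; u2·a0=0.0309·30.414=0.940 ≤ a1=24.462 → R1 fires; Y=2 Q=9 D=8 G=7 B=3
Draw 2: a1=21.744, a2=2.776, a3=1.647, a4=1.182, a0=27.349; τ=−ln(0.9756)/27.349=0.001 → t=0.058; u2·a0=0.7254·27.349=19.839 ≤ a1=21.744 → R1 fires; Y=2 Q=9 D=7 G=7 B=3
Draw 3: a1=19.026, a2=2.429, a3=1.647, a4=1.182, a0=24.284; τ=−ln(0.4792)/24.284=0.030 → t=0.088; u2·a0=0.4750·24.284=11.535 ≤ a1=19.026 → R1 fires; Y=2 Q=9 D=6 G=7 B=3
Draw 4: a1=16.308, a2=2.082, a3=1.647, a4=1.182, a0=21.219; τ=−ln(0.9865)/21.219=0.001 → t=0.089; u2·a0=0.0179·21.219=0.380 ≤ a1=16.308 → R1 fires; Y=2 Q=9 D=5 G=7 B=3
Draw 5: a1=13.590, a2=1.735, a3=1.647, a4=1.182, a0=18.154; τ=−ln(0.6662)/18.154=0.022 → t=0.111; u2·a0=0.5505·18.154=9.994 ≤ a1=13.590 → R1 fires; Y=2 Q=9 D=4 G=7 B=3
Draw 6: a1=10.872, a2=1.388, a3=1.647, a4=1.182, a0=15.089; τ=−ln(0.4791)/15.089=0.049 → t=0.160; u2·a0=0.2908·15.089=4.388 ≤ a1=10.872 → R1 fires; Y=2 Q=9 D=3 G=7 B=3
Draw 7: a1=8.154, a2=1.041, a3=1.647, a4=1.182, a0=12.024; τ=−ln(0.2136)/12.024=0.128 → t=0.288; u2·a0=0.0597·12.024=0.718 ≤ a1=8.154 → R1 fires; Y=2 Q=9 D=2 G=7 B=3
Draw 8: a1=5.436, a2=0.694, a3=1.647, a4=1.182, a0=8.959; τ=−ln(0.9856)/8.959=0.002 → t=0.290; u2·a0=0.6357·8.959=5.695; a1=5.436 < 5.695 ≤ a1+a2=6.130 → R2 fires; Y=2 Q=9 D=1 G=8 B=5
Draw 9: a1=2.718, a2=0.347, a3=2.745, a4=1.970, a0=7.780; τ=−ln(0.9203)/7.780=0.011 → t=0.300; u2·a0=0.8302·7.780=6.459; a1+…+a3=5.810 < 6.459 ≤ a1+…+a4=7.780 → R4 fires; Y=1 Q=10 D=1 G=10 B=4
Draw 10: a1=3.020, a2=0.347, a3=2.440, a4=0.788, a0=6.595; τ=−ln(0.9980)/6.595=0.000 → t=0.301; u2·a0=0.5375·6.595=3.545; a1+a2=3.367 < 3.545 ≤ a1+…+a3=5.807 → R3 fires; Y=1 Q=9 D=2 G=10 B=3
Draw 11: a1=5.436, a2=0.694, a3=1.647, a4=0.591, a0=8.368; τ=−ln(0.0889)/8.368=0.289 → t=0.590; u2·a0=0.8342·8.368=6.981; a1+a2=6.130 < 6.981 ≤ a1+…+a3=7.777 → R3 fires; Y=1 Q=8 D=3 G=10 B=2
Draw 12: a1=7.248, a2=1.041, a3=0.976, a4=0.394, a0=9.659; τ=−ln(0.2416)/9.659=0.147 → t=0.737; u2·a0=0.7102·9.659=6.860 ≤ a1=7.248 → R1 fires; Y=1 Q=8 D=2 G=10 B=2
Draw 13: a1=4.832, a2=0.694, a3=0.976, a4=0.394, a0=6.896; τ=−ln(0.9082)/6.896=0.014 → t=0.751; u2·a0=0.8373·6.896=5.774; a1+a2=5.526 < 5.774 ≤ a1+…+a3=6.502 → R3 fires; Y=1 Q=7 D=3 G=10 B=1
Draw 14: a1=6.342, a2=1.041, a3=0.427, a4=0.197, a0=8.007; τ=−ln(0.0203)/8.007=0.487 → t=1.238 > T=0.88: stop.
G first becomes ≥ 9 when it reaches 10 at the event at t=0.300.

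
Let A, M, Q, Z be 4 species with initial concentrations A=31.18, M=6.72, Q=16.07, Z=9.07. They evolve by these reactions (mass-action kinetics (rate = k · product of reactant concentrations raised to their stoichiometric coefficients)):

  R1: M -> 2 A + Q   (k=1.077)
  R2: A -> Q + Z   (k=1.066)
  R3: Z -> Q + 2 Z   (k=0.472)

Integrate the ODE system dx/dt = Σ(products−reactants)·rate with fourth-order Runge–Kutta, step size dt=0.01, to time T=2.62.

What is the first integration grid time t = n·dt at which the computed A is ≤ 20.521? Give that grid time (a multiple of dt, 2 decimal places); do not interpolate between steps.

RK4 with dt=0.01: 262 steps to T=2.62. Trajectory (selected grid times):
t=0.00: A=31.18 M=6.72 Q=16.07 Z=9.07
t=0.29: A=25.97 M=4.92 Q=28.68 Z=19.87
t=0.58: A=21.31 M=3.60 Q=40.74 Z=30.62
t=0.63: A=20.57 M=3.41 Q=42.79 Z=32.48
t=0.64: A=20.43 M=3.37 Q=43.20 Z=32.85
t=0.87: A=17.29 M=2.63 Q=52.59 Z=41.50
t=1.16: A=13.90 M=1.93 Q=64.55 Z=52.75
t=1.46: A=11.00 M=1.39 Q=77.38 Z=65.05
t=1.75: A=8.71 M=1.02 Q=90.55 Z=77.85
t=2.04: A=6.86 M=0.75 Q=104.82 Z=91.85
t=2.33: A=5.38 M=0.55 Q=120.52 Z=107.35
t=2.62: A=4.20 M=0.40 Q=138.00 Z=124.68
A(0.63)=20.573 > 20.521 but A(0.64)=20.427 ≤ 20.521, so the first grid time is t=0.64.

Threshold first reached at t = 0.64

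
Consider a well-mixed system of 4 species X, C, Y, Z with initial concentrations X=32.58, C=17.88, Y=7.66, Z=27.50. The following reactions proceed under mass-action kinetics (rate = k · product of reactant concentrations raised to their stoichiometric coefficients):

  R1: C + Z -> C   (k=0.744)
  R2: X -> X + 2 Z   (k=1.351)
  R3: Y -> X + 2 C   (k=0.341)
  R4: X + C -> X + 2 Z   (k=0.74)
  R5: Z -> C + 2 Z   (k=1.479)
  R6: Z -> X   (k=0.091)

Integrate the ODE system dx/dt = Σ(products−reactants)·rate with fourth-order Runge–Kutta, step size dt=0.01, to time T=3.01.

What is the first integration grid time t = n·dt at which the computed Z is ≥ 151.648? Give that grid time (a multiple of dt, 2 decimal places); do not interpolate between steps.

Threshold first reached at t = 1.17

RK4 with dt=0.01: 301 steps to T=3.01. Trajectory (selected grid times):
t=0.00: X=32.58 C=17.88 Y=7.66 Z=27.50
t=0.33: X=35.44 C=5.32 Y=6.84 Z=95.50
t=0.67: X=39.66 C=6.41 Y=6.10 Z=125.07
t=1.00: X=44.34 C=6.55 Y=5.45 Z=142.89
t=1.16: X=46.77 C=6.56 Y=5.16 Z=151.18
t=1.17: X=46.92 C=6.56 Y=5.14 Z=151.70
t=1.34: X=49.63 C=6.56 Y=4.85 Z=160.76
t=1.67: X=55.25 C=6.56 Y=4.33 Z=179.40
t=2.01: X=61.59 C=6.56 Y=3.86 Z=200.38
t=2.34: X=68.35 C=6.56 Y=3.45 Z=222.67
t=2.68: X=76.00 C=6.56 Y=3.07 Z=247.88
t=3.01: X=84.17 C=6.55 Y=2.74 Z=274.77
Z(1.16)=151.181 < 151.648 but Z(1.17)=151.704 ≥ 151.648, so the first grid time is t=1.17.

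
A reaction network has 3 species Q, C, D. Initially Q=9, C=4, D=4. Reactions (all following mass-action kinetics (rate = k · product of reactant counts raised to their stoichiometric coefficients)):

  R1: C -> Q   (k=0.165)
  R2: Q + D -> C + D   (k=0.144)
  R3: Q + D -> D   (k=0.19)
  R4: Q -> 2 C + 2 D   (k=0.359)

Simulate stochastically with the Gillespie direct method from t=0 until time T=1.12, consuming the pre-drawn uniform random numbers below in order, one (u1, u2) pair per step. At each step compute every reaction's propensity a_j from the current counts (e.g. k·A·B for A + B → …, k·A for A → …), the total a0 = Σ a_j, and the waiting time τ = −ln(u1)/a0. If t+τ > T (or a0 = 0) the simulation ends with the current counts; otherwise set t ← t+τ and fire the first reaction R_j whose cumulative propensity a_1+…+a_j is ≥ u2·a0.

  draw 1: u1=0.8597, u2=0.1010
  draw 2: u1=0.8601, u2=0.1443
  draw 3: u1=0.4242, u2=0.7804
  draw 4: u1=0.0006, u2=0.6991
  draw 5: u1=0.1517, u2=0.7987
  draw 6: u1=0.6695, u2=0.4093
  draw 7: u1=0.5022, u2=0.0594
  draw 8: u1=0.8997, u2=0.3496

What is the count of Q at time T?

Q at T = 4

t=0.000: Q=9 C=4 D=4
Draw 1: a1=0.660, a2=5.184, a3=6.840, a4=3.231, a0=15.915; τ=−ln(0.8597)/15.915=0.009 → t=0.009; u2·a0=0.1010·15.915=1.607; a1=0.660 < 1.607 ≤ a1+a2=5.844 → R2 fires; Q=8 C=5 D=4
Draw 2: a1=0.825, a2=4.608, a3=6.080, a4=2.872, a0=14.385; τ=−ln(0.8601)/14.385=0.010 → t=0.020; u2·a0=0.1443·14.385=2.076; a1=0.825 < 2.076 ≤ a1+a2=5.433 → R2 fires; Q=7 C=6 D=4
Draw 3: a1=0.990, a2=4.032, a3=5.320, a4=2.513, a0=12.855; τ=−ln(0.4242)/12.855=0.067 → t=0.087; u2·a0=0.7804·12.855=10.032; a1+a2=5.022 < 10.032 ≤ a1+…+a3=10.342 → R3 fires; Q=6 C=6 D=4
Draw 4: a1=0.990, a2=3.456, a3=4.560, a4=2.154, a0=11.160; τ=−ln(0.0006)/11.160=0.665 → t=0.751; u2·a0=0.6991·11.160=7.802; a1+a2=4.446 < 7.802 ≤ a1+…+a3=9.006 → R3 fires; Q=5 C=6 D=4
Draw 5: a1=0.990, a2=2.880, a3=3.800, a4=1.795, a0=9.465; τ=−ln(0.1517)/9.465=0.199 → t=0.951; u2·a0=0.7987·9.465=7.560; a1+a2=3.870 < 7.560 ≤ a1+…+a3=7.670 → R3 fires; Q=4 C=6 D=4
Draw 6: a1=0.990, a2=2.304, a3=3.040, a4=1.436, a0=7.770; τ=−ln(0.6695)/7.770=0.052 → t=1.002; u2·a0=0.4093·7.770=3.180; a1=0.990 < 3.180 ≤ a1+a2=3.294 → R2 fires; Q=3 C=7 D=4
Draw 7: a1=1.155, a2=1.728, a3=2.280, a4=1.077, a0=6.240; τ=−ln(0.5022)/6.240=0.110 → t=1.113; u2·a0=0.0594·6.240=0.371 ≤ a1=1.155 → R1 fires; Q=4 C=6 D=4
Draw 8: a1=0.990, a2=2.304, a3=3.040, a4=1.436, a0=7.770; τ=−ln(0.8997)/7.770=0.014 → t=1.126 > T=1.12: stop.
Read off Q at T=1.12: 4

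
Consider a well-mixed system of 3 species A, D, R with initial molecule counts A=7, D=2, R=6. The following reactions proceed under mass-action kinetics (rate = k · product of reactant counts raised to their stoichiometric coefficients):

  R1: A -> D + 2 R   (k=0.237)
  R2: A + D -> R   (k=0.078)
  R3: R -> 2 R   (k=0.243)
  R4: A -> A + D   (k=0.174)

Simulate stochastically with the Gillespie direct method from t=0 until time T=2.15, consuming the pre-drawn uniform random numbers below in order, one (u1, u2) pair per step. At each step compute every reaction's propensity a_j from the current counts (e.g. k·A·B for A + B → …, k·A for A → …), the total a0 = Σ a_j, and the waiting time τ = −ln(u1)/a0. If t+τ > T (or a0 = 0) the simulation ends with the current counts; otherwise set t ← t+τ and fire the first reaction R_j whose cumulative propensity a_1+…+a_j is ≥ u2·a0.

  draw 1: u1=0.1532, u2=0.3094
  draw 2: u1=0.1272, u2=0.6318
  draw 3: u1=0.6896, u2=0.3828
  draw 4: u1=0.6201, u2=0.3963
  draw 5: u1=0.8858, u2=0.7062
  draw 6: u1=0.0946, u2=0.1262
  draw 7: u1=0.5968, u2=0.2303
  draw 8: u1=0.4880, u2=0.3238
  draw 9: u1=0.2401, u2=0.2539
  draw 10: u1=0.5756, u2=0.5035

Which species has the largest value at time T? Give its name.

t=0.000: A=7 D=2 R=6
Draw 1: a1=1.659, a2=1.092, a3=1.458, a4=1.218, a0=5.427; τ=−ln(0.1532)/5.427=0.346 → t=0.346; u2·a0=0.3094·5.427=1.679; a1=1.659 < 1.679 ≤ a1+a2=2.751 → R2 fires; A=6 D=1 R=7
Draw 2: a1=1.422, a2=0.468, a3=1.701, a4=1.044, a0=4.635; τ=−ln(0.1272)/4.635=0.445 → t=0.791; u2·a0=0.6318·4.635=2.928; a1+a2=1.890 < 2.928 ≤ a1+…+a3=3.591 → R3 fires; A=6 D=1 R=8
Draw 3: a1=1.422, a2=0.468, a3=1.944, a4=1.044, a0=4.878; τ=−ln(0.6896)/4.878=0.076 → t=0.867; u2·a0=0.3828·4.878=1.867; a1=1.422 < 1.867 ≤ a1+a2=1.890 → R2 fires; A=5 D=0 R=9
Draw 4: a1=1.185, a2=0.000, a3=2.187, a4=0.870, a0=4.242; τ=−ln(0.6201)/4.242=0.113 → t=0.979; u2·a0=0.3963·4.242=1.681; a1+a2=1.185 < 1.681 ≤ a1+…+a3=3.372 → R3 fires; A=5 D=0 R=10
Draw 5: a1=1.185, a2=0.000, a3=2.430, a4=0.870, a0=4.485; τ=−ln(0.8858)/4.485=0.027 → t=1.006; u2·a0=0.7062·4.485=3.167; a1+a2=1.185 < 3.167 ≤ a1+…+a3=3.615 → R3 fires; A=5 D=0 R=11
Draw 6: a1=1.185, a2=0.000, a3=2.673, a4=0.870, a0=4.728; τ=−ln(0.0946)/4.728=0.499 → t=1.505; u2·a0=0.1262·4.728=0.597 ≤ a1=1.185 → R1 fires; A=4 D=1 R=13
Draw 7: a1=0.948, a2=0.312, a3=3.159, a4=0.696, a0=5.115; τ=−ln(0.5968)/5.115=0.101 → t=1.606; u2·a0=0.2303·5.115=1.178; a1=0.948 < 1.178 ≤ a1+a2=1.260 → R2 fires; A=3 D=0 R=14
Draw 8: a1=0.711, a2=0.000, a3=3.402, a4=0.522, a0=4.635; τ=−ln(0.4880)/4.635=0.155 → t=1.761; u2·a0=0.3238·4.635=1.501; a1+a2=0.711 < 1.501 ≤ a1+…+a3=4.113 → R3 fires; A=3 D=0 R=15
Draw 9: a1=0.711, a2=0.000, a3=3.645, a4=0.522, a0=4.878; τ=−ln(0.2401)/4.878=0.292 → t=2.053; u2·a0=0.2539·4.878=1.239; a1+a2=0.711 < 1.239 ≤ a1+…+a3=4.356 → R3 fires; A=3 D=0 R=16
Draw 10: a1=0.711, a2=0.000, a3=3.888, a4=0.522, a0=5.121; τ=−ln(0.5756)/5.121=0.108 → t=2.161 > T=2.15: stop.
At T=2.15: A=3 D=0 R=16; the largest is R.

Dominant species at T: R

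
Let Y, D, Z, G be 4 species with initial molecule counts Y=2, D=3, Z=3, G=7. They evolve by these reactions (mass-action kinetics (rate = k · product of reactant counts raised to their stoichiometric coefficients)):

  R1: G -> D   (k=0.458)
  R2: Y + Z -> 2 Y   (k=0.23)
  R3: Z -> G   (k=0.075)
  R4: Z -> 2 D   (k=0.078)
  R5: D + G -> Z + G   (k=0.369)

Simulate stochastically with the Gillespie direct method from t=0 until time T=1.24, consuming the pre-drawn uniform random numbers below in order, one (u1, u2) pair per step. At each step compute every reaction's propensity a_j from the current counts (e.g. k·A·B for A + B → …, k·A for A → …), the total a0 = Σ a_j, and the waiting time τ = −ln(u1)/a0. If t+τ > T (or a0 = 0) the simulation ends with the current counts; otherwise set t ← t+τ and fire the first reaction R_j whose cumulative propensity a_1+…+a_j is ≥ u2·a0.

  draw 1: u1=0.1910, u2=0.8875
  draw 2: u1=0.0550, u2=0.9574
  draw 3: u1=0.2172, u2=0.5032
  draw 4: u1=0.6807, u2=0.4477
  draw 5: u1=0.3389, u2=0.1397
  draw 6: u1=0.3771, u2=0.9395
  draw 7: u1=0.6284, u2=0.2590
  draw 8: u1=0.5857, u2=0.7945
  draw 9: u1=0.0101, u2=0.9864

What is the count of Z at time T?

t=0.000: Y=2 D=3 Z=3 G=7
Draw 1: a1=3.206, a2=1.380, a3=0.225, a4=0.234, a5=7.749, a0=12.794; τ=−ln(0.1910)/12.794=0.129 → t=0.129; u2·a0=0.8875·12.794=11.355; a1+…+a4=5.045 < 11.355 ≤ a1+…+a5=12.794 → R5 fires; Y=2 D=2 Z=4 G=7
Draw 2: a1=3.206, a2=1.840, a3=0.300, a4=0.312, a5=5.166, a0=10.824; τ=−ln(0.0550)/10.824=0.268 → t=0.397; u2·a0=0.9574·10.824=10.363; a1+…+a4=5.658 < 10.363 ≤ a1+…+a5=10.824 → R5 fires; Y=2 D=1 Z=5 G=7
Draw 3: a1=3.206, a2=2.300, a3=0.375, a4=0.390, a5=2.583, a0=8.854; τ=−ln(0.2172)/8.854=0.172 → t=0.570; u2·a0=0.5032·8.854=4.455; a1=3.206 < 4.455 ≤ a1+a2=5.506 → R2 fires; Y=3 D=1 Z=4 G=7
Draw 4: a1=3.206, a2=2.760, a3=0.300, a4=0.312, a5=2.583, a0=9.161; τ=−ln(0.6807)/9.161=0.042 → t=0.612; u2·a0=0.4477·9.161=4.101; a1=3.206 < 4.101 ≤ a1+a2=5.966 → R2 fires; Y=4 D=1 Z=3 G=7
Draw 5: a1=3.206, a2=2.760, a3=0.225, a4=0.234, a5=2.583, a0=9.008; τ=−ln(0.3389)/9.008=0.120 → t=0.732; u2·a0=0.1397·9.008=1.258 ≤ a1=3.206 → R1 fires; Y=4 D=2 Z=3 G=6
Draw 6: a1=2.748, a2=2.760, a3=0.225, a4=0.234, a5=4.428, a0=10.395; τ=−ln(0.3771)/10.395=0.094 → t=0.826; u2·a0=0.9395·10.395=9.766; a1+…+a4=5.967 < 9.766 ≤ a1+…+a5=10.395 → R5 fires; Y=4 D=1 Z=4 G=6
Draw 7: a1=2.748, a2=3.680, a3=0.300, a4=0.312, a5=2.214, a0=9.254; τ=−ln(0.6284)/9.254=0.050 → t=0.876; u2·a0=0.2590·9.254=2.397 ≤ a1=2.748 → R1 fires; Y=4 D=2 Z=4 G=5
Draw 8: a1=2.290, a2=3.680, a3=0.300, a4=0.312, a5=3.690, a0=10.272; τ=−ln(0.5857)/10.272=0.052 → t=0.928; u2·a0=0.7945·10.272=8.161; a1+…+a4=6.582 < 8.161 ≤ a1+…+a5=10.272 → R5 fires; Y=4 D=1 Z=5 G=5
Draw 9: a1=2.290, a2=4.600, a3=0.375, a4=0.390, a5=1.845, a0=9.500; τ=−ln(0.0101)/9.500=0.484 → t=1.412 > T=1.24: stop.
Read off Z at T=1.24: 5

Z at T = 5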